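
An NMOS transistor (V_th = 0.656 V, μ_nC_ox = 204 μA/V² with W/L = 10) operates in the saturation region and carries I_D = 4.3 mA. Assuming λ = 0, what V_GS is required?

k_n = μ_nC_ox · (W/L) = 2.04 mA/V².
In saturation I_D = ½ k_n (V_GS − V_th)², so V_GS − V_th = √(2 I_D / k_n) = √(2 × 4.3 / 2.04) = 2.05 V.
V_GS = 0.656 + 2.05 = 2.71 V.

V_GS = 2.71 V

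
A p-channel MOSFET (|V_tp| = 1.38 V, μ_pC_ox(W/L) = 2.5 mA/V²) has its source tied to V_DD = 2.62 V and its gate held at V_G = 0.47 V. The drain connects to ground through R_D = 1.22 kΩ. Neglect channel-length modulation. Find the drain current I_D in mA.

V_SG = V_DD − V_G = 2.62 − 0.47 = 2.15 V, so V_ov = 2.15 − 1.38 = 0.77 V.
Assume saturation: I_D = ½ k_p V_ov² = 0.5 × 2.5 × 0.77² = 0.741 mA, giving V_SD = V_DD − I_D R_D = 2.62 − 0.741 × 1.22 = 1.72 V.
V_SD = 1.72 V ≥ V_ov = 0.77 V, confirming saturation.

I_D = 0.741 mA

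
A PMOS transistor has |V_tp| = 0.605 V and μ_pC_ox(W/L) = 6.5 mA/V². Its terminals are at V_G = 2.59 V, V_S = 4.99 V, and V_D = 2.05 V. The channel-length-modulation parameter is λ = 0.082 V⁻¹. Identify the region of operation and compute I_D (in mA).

V_SG = V_S − V_G = 4.99 − 2.59 = 2.4 V; V_SD = V_S − V_D = 4.99 − 2.05 = 2.94 V.
V_ov = V_SG − |V_tp| = 2.4 − 0.605 = 1.8 V.
Since V_SD = 2.94 V ≥ V_ov = 1.8 V, the device is in saturation.
I_D = ½ k_p V_ov² (1 + λ V_SD) = 0.5 × 6.5 × 1.8² × (1 + 0.082 × 2.94) = 13 mA.

Saturation; I_D = 13.0 mA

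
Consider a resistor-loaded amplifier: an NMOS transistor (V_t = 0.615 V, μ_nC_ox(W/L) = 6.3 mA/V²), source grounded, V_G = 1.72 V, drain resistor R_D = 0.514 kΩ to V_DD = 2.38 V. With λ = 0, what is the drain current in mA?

I_D = 3.29 mA

V_GS = V_G = 1.72 V, so V_ov = 1.72 − 0.615 = 1.1 V.
Assume saturation: I_D = ½ k_n V_ov² = 0.5 × 6.3 × 1.1² = 3.85 mA, giving V_DS = V_DD − I_D R_D = 2.38 − 3.85 × 0.514 = 0.403 V.
But 0.403 V < V_ov = 1.1 V, so the device is actually in triode.
In triode I_D = k_n[V_ov V_DS − ½ V_DS²] and I_D = (V_DD − V_DS)/R_D. Equating: 1.62 V_DS² − 4.578 V_DS + 2.38 = 0, giving V_DS = 0.687 V (the root below V_ov).
I_D = (2.38 − 0.687) / 0.514 = 3.29 mA.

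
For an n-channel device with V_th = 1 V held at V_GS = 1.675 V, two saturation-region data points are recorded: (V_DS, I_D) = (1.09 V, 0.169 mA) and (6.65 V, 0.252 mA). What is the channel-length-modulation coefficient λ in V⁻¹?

With V_GS fixed, I_D ∝ (1 + λ V_DS) in saturation, so I_D2/I_D1 = (1 + λ V_DS2)/(1 + λ V_DS1).
0.252/0.169 = 1.491 = (1 + 6.65 λ)/(1 + 1.09 λ).
Solving: λ (I_D1 V_DS2 − I_D2 V_DS1) = I_D2 − I_D1, so λ = (0.252 − 0.169) / (0.169 × 6.65 − 0.252 × 1.09) = 0.083 / 0.849 = 0.0977 V⁻¹.

λ = 0.0977 V⁻¹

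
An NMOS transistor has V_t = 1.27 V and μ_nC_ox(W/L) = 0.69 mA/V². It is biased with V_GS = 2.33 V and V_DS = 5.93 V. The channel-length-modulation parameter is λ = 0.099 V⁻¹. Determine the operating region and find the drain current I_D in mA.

Saturation; I_D = 0.615 mA

V_ov = V_GS − V_t = 2.33 − 1.27 = 1.06 V.
Since V_DS = 5.93 V ≥ V_ov = 1.06 V, the device is in saturation.
I_D = ½ k_n V_ov² (1 + λ V_DS) = 0.5 × 0.69 × 1.06² × (1 + 0.099 × 5.93) = 0.615 mA.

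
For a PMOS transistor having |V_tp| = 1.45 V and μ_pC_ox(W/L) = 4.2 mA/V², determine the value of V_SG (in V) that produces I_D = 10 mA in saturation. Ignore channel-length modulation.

In saturation I_D = ½ k_p (V_SG − |V_tp|)², so V_SG − |V_tp| = √(2 I_D / k_p) = √(2 × 10 / 4.2) = 2.18 V.
V_SG = 1.45 + 2.18 = 3.63 V.

V_SG = 3.63 V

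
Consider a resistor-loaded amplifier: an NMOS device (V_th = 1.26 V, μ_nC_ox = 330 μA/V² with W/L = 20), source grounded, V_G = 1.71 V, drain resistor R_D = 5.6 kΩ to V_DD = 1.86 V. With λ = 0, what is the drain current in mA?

V_GS = V_G = 1.71 V, so V_ov = 1.71 − 1.26 = 0.45 V.
k_n = μ_nC_ox · (W/L) = 6.6 mA/V².
Assume saturation: I_D = ½ k_n V_ov² = 0.5 × 6.6 × 0.45² = 0.668 mA, giving V_DS = V_DD − I_D R_D = 1.86 − 0.668 × 5.6 = -1.88 V.
But -1.88 V < V_ov = 0.45 V, so the device is actually in triode.
In triode I_D = k_n[V_ov V_DS − ½ V_DS²] and I_D = (V_DD − V_DS)/R_D. Equating: 18.5 V_DS² − 17.63 V_DS + 1.86 = 0, giving V_DS = 0.121 V (the root below V_ov).
I_D = (1.86 − 0.121) / 5.6 = 0.311 mA.

I_D = 0.311 mA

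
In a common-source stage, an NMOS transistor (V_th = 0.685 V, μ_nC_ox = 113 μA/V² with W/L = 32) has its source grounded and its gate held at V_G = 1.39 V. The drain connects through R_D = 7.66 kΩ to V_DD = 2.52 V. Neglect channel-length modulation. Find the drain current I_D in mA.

I_D = 0.311 mA

V_GS = V_G = 1.39 V, so V_ov = 1.39 − 0.685 = 0.705 V.
k_n = μ_nC_ox · (W/L) = 3.616 mA/V².
Assume saturation: I_D = ½ k_n V_ov² = 0.5 × 3.616 × 0.705² = 0.899 mA, giving V_DS = V_DD − I_D R_D = 2.52 − 0.899 × 7.66 = -4.36 V.
But -4.36 V < V_ov = 0.705 V, so the device is actually in triode.
In triode I_D = k_n[V_ov V_DS − ½ V_DS²] and I_D = (V_DD − V_DS)/R_D. Equating: 13.8 V_DS² − 20.53 V_DS + 2.52 = 0, giving V_DS = 0.135 V (the root below V_ov).
I_D = (2.52 − 0.135) / 7.66 = 0.311 mA.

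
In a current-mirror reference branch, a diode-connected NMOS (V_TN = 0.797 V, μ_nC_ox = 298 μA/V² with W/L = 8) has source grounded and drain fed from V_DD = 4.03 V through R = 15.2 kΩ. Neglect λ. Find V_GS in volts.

V_GS = 1.19 V

With gate tied to drain, V_GS = V_DS ≥ V_GS − V_TN, so the device is in saturation.
k_n = μ_nC_ox · (W/L) = 2.384 mA/V².
KCL at the drain: ½ k_n (V_GS − V_TN)² = (V_DD − V_GS)/R.
Let x = V_GS − 0.797. Then 18.1 x² + x − 3.233 = 0, giving x = 0.396 V (positive root), so V_GS = 1.19 V.
I_D = (V_DD − V_GS)/R = (4.03 − 1.19) / 15.2 = 0.187 mA.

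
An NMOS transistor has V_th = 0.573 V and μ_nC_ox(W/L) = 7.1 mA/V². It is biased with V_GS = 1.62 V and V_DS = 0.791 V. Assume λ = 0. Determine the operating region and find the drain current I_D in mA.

Triode; I_D = 3.66 mA

V_ov = V_GS − V_th = 1.62 − 0.573 = 1.05 V.
Since V_DS = 0.791 V < V_ov = 1.05 V, the device is in the triode region.
I_D = k_n [V_ov · V_DS − ½ V_DS²] = 7.1 × [1.05 × 0.791 − 0.5 × 0.791²] = 3.66 mA.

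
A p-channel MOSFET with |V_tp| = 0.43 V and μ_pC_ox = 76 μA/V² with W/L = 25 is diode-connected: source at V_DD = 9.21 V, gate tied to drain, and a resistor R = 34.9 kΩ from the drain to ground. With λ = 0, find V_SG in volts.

With gate tied to drain, V_SG = V_SD ≥ V_SG − |V_tp|, so the device is in saturation.
k_p = μ_pC_ox · (W/L) = 1.9 mA/V².
KCL at the drain: ½ k_p (V_SG − |V_tp|)² = (V_DD − V_SG)/R.
Let x = V_SG − 0.43. Then 33.2 x² + x − 8.78 = 0, giving x = 0.5 V (positive root), so V_SG = 0.93 V.
I_D = (V_DD − V_SG)/R = (9.21 − 0.93) / 34.9 = 0.237 mA.

V_SG = 0.930 V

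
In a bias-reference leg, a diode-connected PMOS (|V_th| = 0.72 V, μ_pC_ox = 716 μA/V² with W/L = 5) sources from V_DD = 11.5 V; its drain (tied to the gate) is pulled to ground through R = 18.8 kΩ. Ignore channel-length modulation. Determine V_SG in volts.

With gate tied to drain, V_SG = V_SD ≥ V_SG − |V_th|, so the device is in saturation.
k_p = μ_pC_ox · (W/L) = 3.58 mA/V².
KCL at the drain: ½ k_p (V_SG − |V_th|)² = (V_DD − V_SG)/R.
Let x = V_SG − 0.72. Then 33.7 x² + x − 10.78 = 0, giving x = 0.551 V (positive root), so V_SG = 1.27 V.
I_D = (V_DD − V_SG)/R = (11.5 − 1.27) / 18.8 = 0.544 mA.

V_SG = 1.27 V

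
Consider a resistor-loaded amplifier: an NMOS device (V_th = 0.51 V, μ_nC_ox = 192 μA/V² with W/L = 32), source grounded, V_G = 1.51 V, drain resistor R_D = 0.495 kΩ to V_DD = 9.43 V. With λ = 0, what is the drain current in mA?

I_D = 3.07 mA

V_GS = V_G = 1.51 V, so V_ov = 1.51 − 0.51 = 1 V.
k_n = μ_nC_ox · (W/L) = 6.144 mA/V².
Assume saturation: I_D = ½ k_n V_ov² = 0.5 × 6.144 × 1² = 3.07 mA, giving V_DS = V_DD − I_D R_D = 9.43 − 3.07 × 0.495 = 7.91 V.
V_DS = 7.91 V ≥ V_ov = 1 V, confirming saturation.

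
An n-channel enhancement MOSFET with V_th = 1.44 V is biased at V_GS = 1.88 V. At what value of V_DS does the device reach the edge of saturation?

V_DS,sat = 0.440 V

The boundary between triode and saturation is V_DS = V_GS − V_th = V_ov.
V_ov = 1.88 − 1.44 = 0.44 V.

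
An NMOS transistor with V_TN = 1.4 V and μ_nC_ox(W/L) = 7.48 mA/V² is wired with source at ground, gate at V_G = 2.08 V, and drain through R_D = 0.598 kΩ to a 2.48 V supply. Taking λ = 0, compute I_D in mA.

I_D = 1.73 mA

V_GS = V_G = 2.08 V, so V_ov = 2.08 − 1.4 = 0.68 V.
Assume saturation: I_D = ½ k_n V_ov² = 0.5 × 7.48 × 0.68² = 1.73 mA, giving V_DS = V_DD − I_D R_D = 2.48 − 1.73 × 0.598 = 1.45 V.
V_DS = 1.45 V ≥ V_ov = 0.68 V, confirming saturation.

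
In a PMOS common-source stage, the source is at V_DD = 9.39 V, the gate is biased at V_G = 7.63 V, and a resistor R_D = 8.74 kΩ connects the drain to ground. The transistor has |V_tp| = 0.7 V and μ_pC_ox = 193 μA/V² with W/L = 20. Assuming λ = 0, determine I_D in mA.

V_SG = V_DD − V_G = 9.39 − 7.63 = 1.76 V, so V_ov = 1.76 − 0.7 = 1.06 V.
k_p = μ_pC_ox · (W/L) = 3.86 mA/V².
Assume saturation: I_D = ½ k_p V_ov² = 0.5 × 3.86 × 1.06² = 2.17 mA, giving V_SD = V_DD − I_D R_D = 9.39 − 2.17 × 8.74 = -9.56 V.
But -9.56 V < V_ov = 1.06 V, so the device is actually in triode.
In triode I_D = k_p[V_ov V_SD − ½ V_SD²] and I_D = (V_DD − V_SD)/R_D. Equating: 16.9 V_SD² − 36.76 V_SD + 9.39 = 0, giving V_SD = 0.296 V (the root below V_ov).
I_D = (9.39 − 0.296) / 8.74 = 1.04 mA.

I_D = 1.04 mA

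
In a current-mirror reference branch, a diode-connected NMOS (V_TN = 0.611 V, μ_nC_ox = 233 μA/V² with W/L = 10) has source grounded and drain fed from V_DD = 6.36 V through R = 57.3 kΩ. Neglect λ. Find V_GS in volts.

V_GS = 0.897 V

With gate tied to drain, V_GS = V_DS ≥ V_GS − V_TN, so the device is in saturation.
k_n = μ_nC_ox · (W/L) = 2.33 mA/V².
KCL at the drain: ½ k_n (V_GS − V_TN)² = (V_DD − V_GS)/R.
Let x = V_GS − 0.611. Then 66.8 x² + x − 5.749 = 0, giving x = 0.286 V (positive root), so V_GS = 0.897 V.
I_D = (V_DD − V_GS)/R = (6.36 − 0.897) / 57.3 = 0.0953 mA.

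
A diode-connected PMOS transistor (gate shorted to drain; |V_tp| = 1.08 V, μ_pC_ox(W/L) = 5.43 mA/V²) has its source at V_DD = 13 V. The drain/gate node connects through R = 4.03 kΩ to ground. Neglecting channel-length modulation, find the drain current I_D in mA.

I_D = 2.71 mA

With gate tied to drain, V_SG = V_SD ≥ V_SG − |V_tp|, so the device is in saturation.
KCL at the drain: ½ k_p (V_SG − |V_tp|)² = (V_DD − V_SG)/R.
Let x = V_SG − 1.08. Then 10.9 x² + x − 11.92 = 0, giving x = 0.999 V (positive root), so V_SG = 2.08 V.
I_D = (V_DD − V_SG)/R = (13 − 2.08) / 4.03 = 2.71 mA.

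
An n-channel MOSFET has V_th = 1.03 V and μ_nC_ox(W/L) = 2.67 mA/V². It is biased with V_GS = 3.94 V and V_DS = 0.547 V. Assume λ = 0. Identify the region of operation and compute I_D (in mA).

V_ov = V_GS − V_th = 3.94 − 1.03 = 2.91 V.
Since V_DS = 0.547 V < V_ov = 2.91 V, the device is in the triode region.
I_D = k_n [V_ov · V_DS − ½ V_DS²] = 2.67 × [2.91 × 0.547 − 0.5 × 0.547²] = 3.85 mA.

Triode; I_D = 3.85 mA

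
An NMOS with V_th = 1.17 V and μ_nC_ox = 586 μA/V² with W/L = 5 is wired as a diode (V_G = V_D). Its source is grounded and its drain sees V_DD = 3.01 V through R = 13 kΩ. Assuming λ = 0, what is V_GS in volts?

V_GS = 1.46 V

With gate tied to drain, V_GS = V_DS ≥ V_GS − V_th, so the device is in saturation.
k_n = μ_nC_ox · (W/L) = 2.93 mA/V².
KCL at the drain: ½ k_n (V_GS − V_th)² = (V_DD − V_GS)/R.
Let x = V_GS − 1.17. Then 19 x² + x − 1.84 = 0, giving x = 0.286 V (positive root), so V_GS = 1.46 V.
I_D = (V_DD − V_GS)/R = (3.01 − 1.46) / 13 = 0.12 mA.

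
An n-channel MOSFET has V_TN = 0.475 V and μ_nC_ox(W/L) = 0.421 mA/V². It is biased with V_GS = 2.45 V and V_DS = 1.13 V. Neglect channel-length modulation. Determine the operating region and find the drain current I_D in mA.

V_ov = V_GS − V_TN = 2.45 − 0.475 = 1.98 V.
Since V_DS = 1.13 V < V_ov = 1.98 V, the device is in the triode region.
I_D = k_n [V_ov · V_DS − ½ V_DS²] = 0.421 × [1.98 × 1.13 − 0.5 × 1.13²] = 0.671 mA.

Triode; I_D = 0.671 mA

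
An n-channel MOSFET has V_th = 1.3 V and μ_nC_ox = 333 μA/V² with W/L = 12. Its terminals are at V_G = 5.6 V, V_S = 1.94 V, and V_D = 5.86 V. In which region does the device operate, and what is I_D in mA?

Saturation; I_D = 11.1 mA

V_GS = V_G − V_S = 5.6 − 1.94 = 3.66 V; V_DS = V_D − V_S = 5.86 − 1.94 = 3.92 V.
k_n = μ_nC_ox · (W/L) = 3.996 mA/V².
V_ov = V_GS − V_th = 3.66 − 1.3 = 2.36 V.
Since V_DS = 3.92 V ≥ V_ov = 2.36 V, the device is in saturation.
I_D = ½ k_n V_ov² = 0.5 × 3.996 × 2.36² = 11.1 mA.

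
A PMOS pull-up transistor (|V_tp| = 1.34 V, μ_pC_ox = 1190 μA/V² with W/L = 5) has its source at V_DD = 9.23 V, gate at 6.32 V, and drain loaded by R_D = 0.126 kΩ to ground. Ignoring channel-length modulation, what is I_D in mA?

V_SG = V_DD − V_G = 9.23 − 6.32 = 2.91 V, so V_ov = 2.91 − 1.34 = 1.57 V.
k_p = μ_pC_ox · (W/L) = 5.95 mA/V².
Assume saturation: I_D = ½ k_p V_ov² = 0.5 × 5.95 × 1.57² = 7.33 mA, giving V_SD = V_DD − I_D R_D = 9.23 − 7.33 × 0.126 = 8.31 V.
V_SD = 8.31 V ≥ V_ov = 1.57 V, confirming saturation.

I_D = 7.33 mA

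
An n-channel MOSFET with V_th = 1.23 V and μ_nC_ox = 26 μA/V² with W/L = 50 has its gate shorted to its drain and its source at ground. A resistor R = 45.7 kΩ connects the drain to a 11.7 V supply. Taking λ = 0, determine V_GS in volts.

With gate tied to drain, V_GS = V_DS ≥ V_GS − V_th, so the device is in saturation.
k_n = μ_nC_ox · (W/L) = 1.3 mA/V².
KCL at the drain: ½ k_n (V_GS − V_th)² = (V_DD − V_GS)/R.
Let x = V_GS − 1.23. Then 29.7 x² + x − 10.47 = 0, giving x = 0.577 V (positive root), so V_GS = 1.81 V.
I_D = (V_DD − V_GS)/R = (11.7 − 1.81) / 45.7 = 0.216 mA.

V_GS = 1.81 V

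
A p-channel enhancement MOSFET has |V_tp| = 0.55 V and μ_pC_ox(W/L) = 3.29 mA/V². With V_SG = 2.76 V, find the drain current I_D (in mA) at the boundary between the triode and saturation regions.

I_D = 8.03 mA

At the boundary V_SD = V_ov = V_SG − |V_tp| = 2.76 − 0.55 = 2.21 V.
I_D = ½ k_p V_ov² = 0.5 × 3.29 × 2.21² = 8.03 mA.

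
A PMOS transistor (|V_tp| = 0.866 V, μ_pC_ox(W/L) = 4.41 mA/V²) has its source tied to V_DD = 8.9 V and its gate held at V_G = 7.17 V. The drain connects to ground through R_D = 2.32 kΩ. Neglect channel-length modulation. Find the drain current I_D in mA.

I_D = 1.65 mA

V_SG = V_DD − V_G = 8.9 − 7.17 = 1.73 V, so V_ov = 1.73 − 0.866 = 0.864 V.
Assume saturation: I_D = ½ k_p V_ov² = 0.5 × 4.41 × 0.864² = 1.65 mA, giving V_SD = V_DD − I_D R_D = 8.9 − 1.65 × 2.32 = 5.08 V.
V_SD = 5.08 V ≥ V_ov = 0.864 V, confirming saturation.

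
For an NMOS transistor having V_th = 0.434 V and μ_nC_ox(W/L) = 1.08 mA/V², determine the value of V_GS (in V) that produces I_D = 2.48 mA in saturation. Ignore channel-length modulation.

V_GS = 2.58 V

In saturation I_D = ½ k_n (V_GS − V_th)², so V_GS − V_th = √(2 I_D / k_n) = √(2 × 2.48 / 1.08) = 2.14 V.
V_GS = 0.434 + 2.14 = 2.58 V.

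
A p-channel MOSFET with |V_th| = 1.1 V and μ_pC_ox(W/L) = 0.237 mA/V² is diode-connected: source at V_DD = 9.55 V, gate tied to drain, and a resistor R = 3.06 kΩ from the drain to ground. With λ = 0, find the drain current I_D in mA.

With gate tied to drain, V_SG = V_SD ≥ V_SG − |V_th|, so the device is in saturation.
KCL at the drain: ½ k_p (V_SG − |V_th|)² = (V_DD − V_SG)/R.
Let x = V_SG − 1.1. Then 0.363 x² + x − 8.45 = 0, giving x = 3.64 V (positive root), so V_SG = 4.74 V.
I_D = (V_DD − V_SG)/R = (9.55 − 4.74) / 3.06 = 1.57 mA.

I_D = 1.57 mA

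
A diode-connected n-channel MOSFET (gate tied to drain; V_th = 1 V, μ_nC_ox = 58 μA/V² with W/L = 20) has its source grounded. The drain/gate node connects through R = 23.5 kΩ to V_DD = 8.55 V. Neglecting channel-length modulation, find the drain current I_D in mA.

I_D = 0.291 mA

With gate tied to drain, V_GS = V_DS ≥ V_GS − V_th, so the device is in saturation.
k_n = μ_nC_ox · (W/L) = 1.16 mA/V².
KCL at the drain: ½ k_n (V_GS − V_th)² = (V_DD − V_GS)/R.
Let x = V_GS − 1. Then 13.6 x² + x − 7.55 = 0, giving x = 0.708 V (positive root), so V_GS = 1.71 V.
I_D = (V_DD − V_GS)/R = (8.55 − 1.71) / 23.5 = 0.291 mA.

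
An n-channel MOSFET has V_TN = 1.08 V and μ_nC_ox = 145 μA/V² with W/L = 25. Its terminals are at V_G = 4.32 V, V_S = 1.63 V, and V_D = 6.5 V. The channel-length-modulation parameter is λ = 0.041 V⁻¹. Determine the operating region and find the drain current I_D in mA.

V_GS = V_G − V_S = 4.32 − 1.63 = 2.69 V; V_DS = V_D − V_S = 6.5 − 1.63 = 4.87 V.
k_n = μ_nC_ox · (W/L) = 3.625 mA/V².
V_ov = V_GS − V_TN = 2.69 − 1.08 = 1.61 V.
Since V_DS = 4.87 V ≥ V_ov = 1.61 V, the device is in saturation.
I_D = ½ k_n V_ov² (1 + λ V_DS) = 0.5 × 3.625 × 1.61² × (1 + 0.041 × 4.87) = 5.64 mA.

Saturation; I_D = 5.64 mA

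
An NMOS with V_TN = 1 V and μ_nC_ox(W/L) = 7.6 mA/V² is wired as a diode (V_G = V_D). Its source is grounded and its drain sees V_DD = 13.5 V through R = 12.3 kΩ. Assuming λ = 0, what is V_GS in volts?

V_GS = 1.51 V

With gate tied to drain, V_GS = V_DS ≥ V_GS − V_TN, so the device is in saturation.
KCL at the drain: ½ k_n (V_GS − V_TN)² = (V_DD − V_GS)/R.
Let x = V_GS − 1. Then 46.7 x² + x − 12.5 = 0, giving x = 0.507 V (positive root), so V_GS = 1.51 V.
I_D = (V_DD − V_GS)/R = (13.5 − 1.51) / 12.3 = 0.975 mA.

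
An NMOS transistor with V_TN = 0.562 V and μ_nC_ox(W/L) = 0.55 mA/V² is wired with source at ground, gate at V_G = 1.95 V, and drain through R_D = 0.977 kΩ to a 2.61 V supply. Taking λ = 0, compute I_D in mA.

I_D = 0.530 mA

V_GS = V_G = 1.95 V, so V_ov = 1.95 − 0.562 = 1.39 V.
Assume saturation: I_D = ½ k_n V_ov² = 0.5 × 0.55 × 1.39² = 0.53 mA, giving V_DS = V_DD − I_D R_D = 2.61 − 0.53 × 0.977 = 2.09 V.
V_DS = 2.09 V ≥ V_ov = 1.39 V, confirming saturation.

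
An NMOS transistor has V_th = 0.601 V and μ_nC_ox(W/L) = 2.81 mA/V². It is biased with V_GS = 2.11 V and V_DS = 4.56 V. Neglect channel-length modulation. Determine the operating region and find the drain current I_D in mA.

V_ov = V_GS − V_th = 2.11 − 0.601 = 1.51 V.
Since V_DS = 4.56 V ≥ V_ov = 1.51 V, the device is in saturation.
I_D = ½ k_n V_ov² = 0.5 × 2.81 × 1.51² = 3.2 mA.

Saturation; I_D = 3.20 mA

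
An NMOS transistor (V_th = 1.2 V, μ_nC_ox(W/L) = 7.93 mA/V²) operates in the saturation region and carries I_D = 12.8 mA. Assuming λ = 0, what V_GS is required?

In saturation I_D = ½ k_n (V_GS − V_th)², so V_GS − V_th = √(2 I_D / k_n) = √(2 × 12.8 / 7.93) = 1.8 V.
V_GS = 1.2 + 1.8 = 3 V.

V_GS = 3.00 V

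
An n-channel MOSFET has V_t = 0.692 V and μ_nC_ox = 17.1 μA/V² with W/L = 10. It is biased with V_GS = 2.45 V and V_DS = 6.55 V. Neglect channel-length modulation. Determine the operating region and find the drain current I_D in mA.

Saturation; I_D = 0.264 mA

k_n = μ_nC_ox · (W/L) = 0.171 mA/V².
V_ov = V_GS − V_t = 2.45 − 0.692 = 1.76 V.
Since V_DS = 6.55 V ≥ V_ov = 1.76 V, the device is in saturation.
I_D = ½ k_n V_ov² = 0.5 × 0.171 × 1.76² = 0.264 mA.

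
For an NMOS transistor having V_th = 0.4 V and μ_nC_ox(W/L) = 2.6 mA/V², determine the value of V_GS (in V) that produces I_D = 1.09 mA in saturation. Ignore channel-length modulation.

V_GS = 1.32 V

In saturation I_D = ½ k_n (V_GS − V_th)², so V_GS − V_th = √(2 I_D / k_n) = √(2 × 1.09 / 2.6) = 0.916 V.
V_GS = 0.4 + 0.916 = 1.32 V.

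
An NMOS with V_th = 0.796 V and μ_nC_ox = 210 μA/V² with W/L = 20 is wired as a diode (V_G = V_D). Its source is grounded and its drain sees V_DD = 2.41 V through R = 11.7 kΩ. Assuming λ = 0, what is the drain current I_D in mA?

I_D = 0.118 mA

With gate tied to drain, V_GS = V_DS ≥ V_GS − V_th, so the device is in saturation.
k_n = μ_nC_ox · (W/L) = 4.2 mA/V².
KCL at the drain: ½ k_n (V_GS − V_th)² = (V_DD − V_GS)/R.
Let x = V_GS − 0.796. Then 24.6 x² + x − 1.614 = 0, giving x = 0.237 V (positive root), so V_GS = 1.03 V.
I_D = (V_DD − V_GS)/R = (2.41 − 1.03) / 11.7 = 0.118 mA.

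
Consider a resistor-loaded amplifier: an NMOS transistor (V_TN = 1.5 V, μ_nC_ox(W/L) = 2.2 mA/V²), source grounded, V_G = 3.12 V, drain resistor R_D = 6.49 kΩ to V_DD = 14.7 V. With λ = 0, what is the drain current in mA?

V_GS = V_G = 3.12 V, so V_ov = 3.12 − 1.5 = 1.62 V.
Assume saturation: I_D = ½ k_n V_ov² = 0.5 × 2.2 × 1.62² = 2.89 mA, giving V_DS = V_DD − I_D R_D = 14.7 − 2.89 × 6.49 = -4.04 V.
But -4.04 V < V_ov = 1.62 V, so the device is actually in triode.
In triode I_D = k_n[V_ov V_DS − ½ V_DS²] and I_D = (V_DD − V_DS)/R_D. Equating: 7.14 V_DS² − 24.13 V_DS + 14.7 = 0, giving V_DS = 0.797 V (the root below V_ov).
I_D = (14.7 − 0.797) / 6.49 = 2.14 mA.

I_D = 2.14 mA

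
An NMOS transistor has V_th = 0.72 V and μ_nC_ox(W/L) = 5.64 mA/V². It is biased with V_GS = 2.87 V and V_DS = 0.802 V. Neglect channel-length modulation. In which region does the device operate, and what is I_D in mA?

Triode; I_D = 7.91 mA

V_ov = V_GS − V_th = 2.87 − 0.72 = 2.15 V.
Since V_DS = 0.802 V < V_ov = 2.15 V, the device is in the triode region.
I_D = k_n [V_ov · V_DS − ½ V_DS²] = 5.64 × [2.15 × 0.802 − 0.5 × 0.802²] = 7.91 mA.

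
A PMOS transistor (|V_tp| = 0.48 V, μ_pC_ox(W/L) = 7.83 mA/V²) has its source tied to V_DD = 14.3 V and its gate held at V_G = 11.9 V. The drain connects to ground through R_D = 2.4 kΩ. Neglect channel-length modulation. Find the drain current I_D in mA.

V_SG = V_DD − V_G = 14.3 − 11.9 = 2.4 V, so V_ov = 2.4 − 0.48 = 1.92 V.
Assume saturation: I_D = ½ k_p V_ov² = 0.5 × 7.83 × 1.92² = 14.4 mA, giving V_SD = V_DD − I_D R_D = 14.3 − 14.4 × 2.4 = -20.3 V.
But -20.3 V < V_ov = 1.92 V, so the device is actually in triode.
In triode I_D = k_p[V_ov V_SD − ½ V_SD²] and I_D = (V_DD − V_SD)/R_D. Equating: 9.4 V_SD² − 37.08 V_SD + 14.3 = 0, giving V_SD = 0.433 V (the root below V_ov).
I_D = (14.3 − 0.433) / 2.4 = 5.78 mA.

I_D = 5.78 mA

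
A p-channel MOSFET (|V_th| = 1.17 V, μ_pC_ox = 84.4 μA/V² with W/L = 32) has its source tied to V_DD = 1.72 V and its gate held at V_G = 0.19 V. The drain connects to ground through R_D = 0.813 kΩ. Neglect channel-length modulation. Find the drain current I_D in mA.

I_D = 0.175 mA

V_SG = V_DD − V_G = 1.72 − 0.19 = 1.53 V, so V_ov = 1.53 − 1.17 = 0.36 V.
k_p = μ_pC_ox · (W/L) = 2.701 mA/V².
Assume saturation: I_D = ½ k_p V_ov² = 0.5 × 2.701 × 0.36² = 0.175 mA, giving V_SD = V_DD − I_D R_D = 1.72 − 0.175 × 0.813 = 1.58 V.
V_SD = 1.58 V ≥ V_ov = 0.36 V, confirming saturation.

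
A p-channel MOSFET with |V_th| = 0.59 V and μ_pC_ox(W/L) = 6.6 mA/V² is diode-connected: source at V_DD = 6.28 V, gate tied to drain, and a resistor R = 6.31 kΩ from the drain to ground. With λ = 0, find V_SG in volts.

With gate tied to drain, V_SG = V_SD ≥ V_SG − |V_th|, so the device is in saturation.
KCL at the drain: ½ k_p (V_SG − |V_th|)² = (V_DD − V_SG)/R.
Let x = V_SG − 0.59. Then 20.8 x² + x − 5.69 = 0, giving x = 0.499 V (positive root), so V_SG = 1.09 V.
I_D = (V_DD − V_SG)/R = (6.28 − 1.09) / 6.31 = 0.823 mA.

V_SG = 1.09 V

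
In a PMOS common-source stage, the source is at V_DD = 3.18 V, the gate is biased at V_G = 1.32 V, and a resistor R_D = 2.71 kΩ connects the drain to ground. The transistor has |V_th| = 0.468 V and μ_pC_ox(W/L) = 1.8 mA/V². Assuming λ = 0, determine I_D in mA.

V_SG = V_DD − V_G = 3.18 − 1.32 = 1.86 V, so V_ov = 1.86 − 0.468 = 1.39 V.
Assume saturation: I_D = ½ k_p V_ov² = 0.5 × 1.8 × 1.39² = 1.74 mA, giving V_SD = V_DD − I_D R_D = 3.18 − 1.74 × 2.71 = -1.55 V.
But -1.55 V < V_ov = 1.39 V, so the device is actually in triode.
In triode I_D = k_p[V_ov V_SD − ½ V_SD²] and I_D = (V_DD − V_SD)/R_D. Equating: 2.44 V_SD² − 7.79 V_SD + 3.18 = 0, giving V_SD = 0.48 V (the root below V_ov).
I_D = (3.18 − 0.48) / 2.71 = 0.996 mA.

I_D = 0.996 mA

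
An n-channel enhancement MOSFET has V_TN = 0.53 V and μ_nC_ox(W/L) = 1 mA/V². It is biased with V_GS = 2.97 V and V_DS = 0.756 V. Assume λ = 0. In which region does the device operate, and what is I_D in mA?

Triode; I_D = 1.56 mA

V_ov = V_GS − V_TN = 2.97 − 0.53 = 2.44 V.
Since V_DS = 0.756 V < V_ov = 2.44 V, the device is in the triode region.
I_D = k_n [V_ov · V_DS − ½ V_DS²] = 1 × [2.44 × 0.756 − 0.5 × 0.756²] = 1.56 mA.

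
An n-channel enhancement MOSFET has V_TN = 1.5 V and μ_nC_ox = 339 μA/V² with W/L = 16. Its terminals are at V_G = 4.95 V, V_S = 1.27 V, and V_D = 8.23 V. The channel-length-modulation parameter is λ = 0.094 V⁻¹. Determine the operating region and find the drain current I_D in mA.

Saturation; I_D = 21.3 mA

V_GS = V_G − V_S = 4.95 − 1.27 = 3.68 V; V_DS = V_D − V_S = 8.23 − 1.27 = 6.96 V.
k_n = μ_nC_ox · (W/L) = 5.424 mA/V².
V_ov = V_GS − V_TN = 3.68 − 1.5 = 2.18 V.
Since V_DS = 6.96 V ≥ V_ov = 2.18 V, the device is in saturation.
I_D = ½ k_n V_ov² (1 + λ V_DS) = 0.5 × 5.424 × 2.18² × (1 + 0.094 × 6.96) = 21.3 mA.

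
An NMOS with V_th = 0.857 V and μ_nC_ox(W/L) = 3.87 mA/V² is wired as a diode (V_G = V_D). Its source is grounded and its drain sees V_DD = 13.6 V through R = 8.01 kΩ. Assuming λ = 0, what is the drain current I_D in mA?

With gate tied to drain, V_GS = V_DS ≥ V_GS − V_th, so the device is in saturation.
KCL at the drain: ½ k_n (V_GS − V_th)² = (V_DD − V_GS)/R.
Let x = V_GS − 0.857. Then 15.5 x² + x − 12.74 = 0, giving x = 0.875 V (positive root), so V_GS = 1.73 V.
I_D = (V_DD − V_GS)/R = (13.6 − 1.73) / 8.01 = 1.48 mA.

I_D = 1.48 mA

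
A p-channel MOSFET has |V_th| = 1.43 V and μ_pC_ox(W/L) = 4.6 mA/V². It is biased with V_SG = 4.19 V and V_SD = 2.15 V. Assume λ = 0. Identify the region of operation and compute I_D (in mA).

Triode; I_D = 16.7 mA

V_ov = V_SG − |V_th| = 4.19 − 1.43 = 2.76 V.
Since V_SD = 2.15 V < V_ov = 2.76 V, the device is in the triode region.
I_D = k_p [V_ov · V_SD − ½ V_SD²] = 4.6 × [2.76 × 2.15 − 0.5 × 2.15²] = 16.7 mA.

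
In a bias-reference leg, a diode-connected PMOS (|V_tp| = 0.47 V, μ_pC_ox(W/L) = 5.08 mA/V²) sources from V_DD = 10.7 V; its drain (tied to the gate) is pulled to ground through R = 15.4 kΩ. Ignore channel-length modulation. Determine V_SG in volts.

With gate tied to drain, V_SG = V_SD ≥ V_SG − |V_tp|, so the device is in saturation.
KCL at the drain: ½ k_p (V_SG − |V_tp|)² = (V_DD − V_SG)/R.
Let x = V_SG − 0.47. Then 39.1 x² + x − 10.23 = 0, giving x = 0.499 V (positive root), so V_SG = 0.969 V.
I_D = (V_DD − V_SG)/R = (10.7 − 0.969) / 15.4 = 0.632 mA.

V_SG = 0.969 V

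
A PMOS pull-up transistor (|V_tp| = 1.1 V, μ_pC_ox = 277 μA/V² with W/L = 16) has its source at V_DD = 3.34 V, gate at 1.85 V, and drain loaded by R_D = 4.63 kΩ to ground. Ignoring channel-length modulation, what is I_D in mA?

V_SG = V_DD − V_G = 3.34 − 1.85 = 1.49 V, so V_ov = 1.49 − 1.1 = 0.39 V.
k_p = μ_pC_ox · (W/L) = 4.432 mA/V².
Assume saturation: I_D = ½ k_p V_ov² = 0.5 × 4.432 × 0.39² = 0.337 mA, giving V_SD = V_DD − I_D R_D = 3.34 − 0.337 × 4.63 = 1.78 V.
V_SD = 1.78 V ≥ V_ov = 0.39 V, confirming saturation.

I_D = 0.337 mA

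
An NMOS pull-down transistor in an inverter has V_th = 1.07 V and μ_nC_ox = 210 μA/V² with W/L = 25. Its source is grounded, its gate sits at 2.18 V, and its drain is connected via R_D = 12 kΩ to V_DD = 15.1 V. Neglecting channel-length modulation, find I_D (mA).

V_GS = V_G = 2.18 V, so V_ov = 2.18 − 1.07 = 1.11 V.
k_n = μ_nC_ox · (W/L) = 5.25 mA/V².
Assume saturation: I_D = ½ k_n V_ov² = 0.5 × 5.25 × 1.11² = 3.23 mA, giving V_DS = V_DD − I_D R_D = 15.1 − 3.23 × 12 = -23.7 V.
But -23.7 V < V_ov = 1.11 V, so the device is actually in triode.
In triode I_D = k_n[V_ov V_DS − ½ V_DS²] and I_D = (V_DD − V_DS)/R_D. Equating: 31.5 V_DS² − 70.93 V_DS + 15.1 = 0, giving V_DS = 0.238 V (the root below V_ov).
I_D = (15.1 − 0.238) / 12 = 1.24 mA.

I_D = 1.24 mA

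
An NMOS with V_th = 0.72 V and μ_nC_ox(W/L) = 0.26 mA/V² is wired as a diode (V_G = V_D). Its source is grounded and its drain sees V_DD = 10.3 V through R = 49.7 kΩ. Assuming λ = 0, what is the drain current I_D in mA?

With gate tied to drain, V_GS = V_DS ≥ V_GS − V_th, so the device is in saturation.
KCL at the drain: ½ k_n (V_GS − V_th)² = (V_DD − V_GS)/R.
Let x = V_GS − 0.72. Then 6.46 x² + x − 9.58 = 0, giving x = 1.14 V (positive root), so V_GS = 1.86 V.
I_D = (V_DD − V_GS)/R = (10.3 − 1.86) / 49.7 = 0.17 mA.

I_D = 0.170 mA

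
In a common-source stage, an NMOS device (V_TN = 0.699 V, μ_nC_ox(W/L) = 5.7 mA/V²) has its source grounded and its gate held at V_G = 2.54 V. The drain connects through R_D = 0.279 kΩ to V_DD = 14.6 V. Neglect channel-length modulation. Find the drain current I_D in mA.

V_GS = V_G = 2.54 V, so V_ov = 2.54 − 0.699 = 1.84 V.
Assume saturation: I_D = ½ k_n V_ov² = 0.5 × 5.7 × 1.84² = 9.66 mA, giving V_DS = V_DD − I_D R_D = 14.6 − 9.66 × 0.279 = 11.9 V.
V_DS = 11.9 V ≥ V_ov = 1.84 V, confirming saturation.

I_D = 9.66 mA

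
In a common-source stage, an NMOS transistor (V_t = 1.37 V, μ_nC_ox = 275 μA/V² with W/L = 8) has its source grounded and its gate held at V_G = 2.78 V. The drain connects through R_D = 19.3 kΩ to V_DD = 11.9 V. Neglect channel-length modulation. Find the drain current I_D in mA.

V_GS = V_G = 2.78 V, so V_ov = 2.78 − 1.37 = 1.41 V.
k_n = μ_nC_ox · (W/L) = 2.2 mA/V².
Assume saturation: I_D = ½ k_n V_ov² = 0.5 × 2.2 × 1.41² = 2.19 mA, giving V_DS = V_DD − I_D R_D = 11.9 − 2.19 × 19.3 = -30.3 V.
But -30.3 V < V_ov = 1.41 V, so the device is actually in triode.
In triode I_D = k_n[V_ov V_DS − ½ V_DS²] and I_D = (V_DD − V_DS)/R_D. Equating: 21.2 V_DS² − 60.87 V_DS + 11.9 = 0, giving V_DS = 0.211 V (the root below V_ov).
I_D = (11.9 − 0.211) / 19.3 = 0.606 mA.

I_D = 0.606 mA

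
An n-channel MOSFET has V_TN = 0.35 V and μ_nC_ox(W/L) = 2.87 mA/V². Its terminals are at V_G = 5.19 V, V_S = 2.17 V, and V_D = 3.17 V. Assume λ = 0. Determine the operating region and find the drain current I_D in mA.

Triode; I_D = 6.23 mA

V_GS = V_G − V_S = 5.19 − 2.17 = 3.02 V; V_DS = V_D − V_S = 3.17 − 2.17 = 1 V.
V_ov = V_GS − V_TN = 3.02 − 0.35 = 2.67 V.
Since V_DS = 1 V < V_ov = 2.67 V, the device is in the triode region.
I_D = k_n [V_ov · V_DS − ½ V_DS²] = 2.87 × [2.67 × 1 − 0.5 × 1²] = 6.23 mA.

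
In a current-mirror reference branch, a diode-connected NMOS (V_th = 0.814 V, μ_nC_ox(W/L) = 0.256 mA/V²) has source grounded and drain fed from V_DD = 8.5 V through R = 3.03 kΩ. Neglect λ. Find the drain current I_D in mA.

With gate tied to drain, V_GS = V_DS ≥ V_GS − V_th, so the device is in saturation.
KCL at the drain: ½ k_n (V_GS − V_th)² = (V_DD − V_GS)/R.
Let x = V_GS − 0.814. Then 0.388 x² + x − 7.686 = 0, giving x = 3.35 V (positive root), so V_GS = 4.16 V.
I_D = (V_DD − V_GS)/R = (8.5 − 4.16) / 3.03 = 1.43 mA.

I_D = 1.43 mA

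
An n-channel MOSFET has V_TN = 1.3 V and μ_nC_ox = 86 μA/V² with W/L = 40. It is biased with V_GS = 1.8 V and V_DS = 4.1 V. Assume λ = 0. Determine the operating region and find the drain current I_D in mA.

k_n = μ_nC_ox · (W/L) = 3.44 mA/V².
V_ov = V_GS − V_TN = 1.8 − 1.3 = 0.5 V.
Since V_DS = 4.1 V ≥ V_ov = 0.5 V, the device is in saturation.
I_D = ½ k_n V_ov² = 0.5 × 3.44 × 0.5² = 0.43 mA.

Saturation; I_D = 0.430 mA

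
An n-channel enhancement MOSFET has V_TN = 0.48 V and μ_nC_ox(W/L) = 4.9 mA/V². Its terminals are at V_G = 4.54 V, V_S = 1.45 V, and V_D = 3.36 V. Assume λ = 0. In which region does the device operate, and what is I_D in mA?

V_GS = V_G − V_S = 4.54 − 1.45 = 3.09 V; V_DS = V_D − V_S = 3.36 − 1.45 = 1.91 V.
V_ov = V_GS − V_TN = 3.09 − 0.48 = 2.61 V.
Since V_DS = 1.91 V < V_ov = 2.61 V, the device is in the triode region.
I_D = k_n [V_ov · V_DS − ½ V_DS²] = 4.9 × [2.61 × 1.91 − 0.5 × 1.91²] = 15.5 mA.

Triode; I_D = 15.5 mA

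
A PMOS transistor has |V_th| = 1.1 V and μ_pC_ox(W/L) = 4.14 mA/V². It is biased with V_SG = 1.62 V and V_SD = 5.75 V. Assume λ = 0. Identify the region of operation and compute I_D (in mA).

V_ov = V_SG − |V_th| = 1.62 − 1.1 = 0.52 V.
Since V_SD = 5.75 V ≥ V_ov = 0.52 V, the device is in saturation.
I_D = ½ k_p V_ov² = 0.5 × 4.14 × 0.52² = 0.56 mA.

Saturation; I_D = 0.560 mA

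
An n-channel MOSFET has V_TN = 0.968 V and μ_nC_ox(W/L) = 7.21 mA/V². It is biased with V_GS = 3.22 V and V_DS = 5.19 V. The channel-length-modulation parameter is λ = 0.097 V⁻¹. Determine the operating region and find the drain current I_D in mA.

V_ov = V_GS − V_TN = 3.22 − 0.968 = 2.25 V.
Since V_DS = 5.19 V ≥ V_ov = 2.25 V, the device is in saturation.
I_D = ½ k_n V_ov² (1 + λ V_DS) = 0.5 × 7.21 × 2.25² × (1 + 0.097 × 5.19) = 27.5 mA.

Saturation; I_D = 27.5 mA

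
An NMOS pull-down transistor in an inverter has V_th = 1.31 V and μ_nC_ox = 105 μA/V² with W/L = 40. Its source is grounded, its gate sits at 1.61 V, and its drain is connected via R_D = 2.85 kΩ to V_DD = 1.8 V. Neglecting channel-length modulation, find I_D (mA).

I_D = 0.189 mA

V_GS = V_G = 1.61 V, so V_ov = 1.61 − 1.31 = 0.3 V.
k_n = μ_nC_ox · (W/L) = 4.2 mA/V².
Assume saturation: I_D = ½ k_n V_ov² = 0.5 × 4.2 × 0.3² = 0.189 mA, giving V_DS = V_DD − I_D R_D = 1.8 − 0.189 × 2.85 = 1.26 V.
V_DS = 1.26 V ≥ V_ov = 0.3 V, confirming saturation.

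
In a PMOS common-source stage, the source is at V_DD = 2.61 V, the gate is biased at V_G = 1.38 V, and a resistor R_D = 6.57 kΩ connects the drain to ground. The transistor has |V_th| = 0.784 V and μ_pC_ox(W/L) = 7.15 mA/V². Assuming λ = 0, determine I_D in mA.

I_D = 0.376 mA

V_SG = V_DD − V_G = 2.61 − 1.38 = 1.23 V, so V_ov = 1.23 − 0.784 = 0.446 V.
Assume saturation: I_D = ½ k_p V_ov² = 0.5 × 7.15 × 0.446² = 0.711 mA, giving V_SD = V_DD − I_D R_D = 2.61 − 0.711 × 6.57 = -2.06 V.
But -2.06 V < V_ov = 0.446 V, so the device is actually in triode.
In triode I_D = k_p[V_ov V_SD − ½ V_SD²] and I_D = (V_DD − V_SD)/R_D. Equating: 23.5 V_SD² − 21.95 V_SD + 2.61 = 0, giving V_SD = 0.14 V (the root below V_ov).
I_D = (2.61 − 0.14) / 6.57 = 0.376 mA.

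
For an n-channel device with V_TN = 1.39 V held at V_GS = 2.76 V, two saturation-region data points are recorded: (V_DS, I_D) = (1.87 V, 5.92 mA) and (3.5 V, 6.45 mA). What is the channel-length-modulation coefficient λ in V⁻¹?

λ = 0.0612 V⁻¹

With V_GS fixed, I_D ∝ (1 + λ V_DS) in saturation, so I_D2/I_D1 = (1 + λ V_DS2)/(1 + λ V_DS1).
6.45/5.92 = 1.09 = (1 + 3.5 λ)/(1 + 1.87 λ).
Solving: λ (I_D1 V_DS2 − I_D2 V_DS1) = I_D2 − I_D1, so λ = (6.45 − 5.92) / (5.92 × 3.5 − 6.45 × 1.87) = 0.53 / 8.66 = 0.0612 V⁻¹.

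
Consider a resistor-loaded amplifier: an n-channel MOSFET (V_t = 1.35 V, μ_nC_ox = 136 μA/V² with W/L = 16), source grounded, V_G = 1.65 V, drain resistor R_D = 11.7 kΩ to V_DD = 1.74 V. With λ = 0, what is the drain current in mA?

I_D = 0.0979 mA

V_GS = V_G = 1.65 V, so V_ov = 1.65 − 1.35 = 0.3 V.
k_n = μ_nC_ox · (W/L) = 2.176 mA/V².
Assume saturation: I_D = ½ k_n V_ov² = 0.5 × 2.176 × 0.3² = 0.0979 mA, giving V_DS = V_DD − I_D R_D = 1.74 − 0.0979 × 11.7 = 0.594 V.
V_DS = 0.594 V ≥ V_ov = 0.3 V, confirming saturation.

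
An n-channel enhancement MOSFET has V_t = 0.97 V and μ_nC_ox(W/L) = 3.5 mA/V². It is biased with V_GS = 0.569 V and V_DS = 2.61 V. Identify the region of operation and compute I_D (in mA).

V_GS = 0.569 V < V_t = 0.97 V, so the transistor is in cutoff.

Cutoff; I_D = 0 mA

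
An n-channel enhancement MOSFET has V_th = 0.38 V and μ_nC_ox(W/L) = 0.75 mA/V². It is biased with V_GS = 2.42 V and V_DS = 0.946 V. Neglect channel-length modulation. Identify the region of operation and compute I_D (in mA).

V_ov = V_GS − V_th = 2.42 − 0.38 = 2.04 V.
Since V_DS = 0.946 V < V_ov = 2.04 V, the device is in the triode region.
I_D = k_n [V_ov · V_DS − ½ V_DS²] = 0.75 × [2.04 × 0.946 − 0.5 × 0.946²] = 1.11 mA.

Triode; I_D = 1.11 mA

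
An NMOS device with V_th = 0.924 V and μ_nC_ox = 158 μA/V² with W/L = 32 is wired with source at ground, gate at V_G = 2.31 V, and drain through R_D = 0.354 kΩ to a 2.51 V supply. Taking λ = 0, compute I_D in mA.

I_D = 4.39 mA

V_GS = V_G = 2.31 V, so V_ov = 2.31 − 0.924 = 1.39 V.
k_n = μ_nC_ox · (W/L) = 5.056 mA/V².
Assume saturation: I_D = ½ k_n V_ov² = 0.5 × 5.056 × 1.39² = 4.86 mA, giving V_DS = V_DD − I_D R_D = 2.51 − 4.86 × 0.354 = 0.791 V.
But 0.791 V < V_ov = 1.39 V, so the device is actually in triode.
In triode I_D = k_n[V_ov V_DS − ½ V_DS²] and I_D = (V_DD − V_DS)/R_D. Equating: 0.895 V_DS² − 3.481 V_DS + 2.51 = 0, giving V_DS = 0.956 V (the root below V_ov).
I_D = (2.51 − 0.956) / 0.354 = 4.39 mA.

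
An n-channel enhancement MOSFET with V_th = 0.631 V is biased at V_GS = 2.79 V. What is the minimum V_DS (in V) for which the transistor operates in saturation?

The boundary between triode and saturation is V_DS = V_GS − V_th = V_ov.
V_ov = 2.79 − 0.631 = 2.16 V.

V_DS,sat = 2.16 V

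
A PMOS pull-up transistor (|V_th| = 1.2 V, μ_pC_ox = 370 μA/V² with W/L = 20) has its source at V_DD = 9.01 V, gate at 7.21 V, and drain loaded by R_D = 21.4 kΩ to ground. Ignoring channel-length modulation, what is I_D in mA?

V_SG = V_DD − V_G = 9.01 − 7.21 = 1.8 V, so V_ov = 1.8 − 1.2 = 0.6 V.
k_p = μ_pC_ox · (W/L) = 7.4 mA/V².
Assume saturation: I_D = ½ k_p V_ov² = 0.5 × 7.4 × 0.6² = 1.33 mA, giving V_SD = V_DD − I_D R_D = 9.01 − 1.33 × 21.4 = -19.5 V.
But -19.5 V < V_ov = 0.6 V, so the device is actually in triode.
In triode I_D = k_p[V_ov V_SD − ½ V_SD²] and I_D = (V_DD − V_SD)/R_D. Equating: 79.2 V_SD² − 96.02 V_SD + 9.01 = 0, giving V_SD = 0.103 V (the root below V_ov).
I_D = (9.01 − 0.103) / 21.4 = 0.416 mA.

I_D = 0.416 mA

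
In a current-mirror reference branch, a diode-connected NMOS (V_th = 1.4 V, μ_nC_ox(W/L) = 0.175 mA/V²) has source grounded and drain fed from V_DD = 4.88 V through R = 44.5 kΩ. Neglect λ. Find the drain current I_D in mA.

With gate tied to drain, V_GS = V_DS ≥ V_GS − V_th, so the device is in saturation.
KCL at the drain: ½ k_n (V_GS − V_th)² = (V_DD − V_GS)/R.
Let x = V_GS − 1.4. Then 3.89 x² + x − 3.48 = 0, giving x = 0.826 V (positive root), so V_GS = 2.23 V.
I_D = (V_DD − V_GS)/R = (4.88 − 2.23) / 44.5 = 0.0596 mA.

I_D = 0.0596 mA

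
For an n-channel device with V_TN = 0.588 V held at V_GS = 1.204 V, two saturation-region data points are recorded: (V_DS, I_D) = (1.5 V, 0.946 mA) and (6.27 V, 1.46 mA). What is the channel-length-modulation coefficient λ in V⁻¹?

λ = 0.137 V⁻¹

With V_GS fixed, I_D ∝ (1 + λ V_DS) in saturation, so I_D2/I_D1 = (1 + λ V_DS2)/(1 + λ V_DS1).
1.46/0.946 = 1.543 = (1 + 6.27 λ)/(1 + 1.5 λ).
Solving: λ (I_D1 V_DS2 − I_D2 V_DS1) = I_D2 − I_D1, so λ = (1.46 − 0.946) / (0.946 × 6.27 − 1.46 × 1.5) = 0.514 / 3.74 = 0.137 V⁻¹.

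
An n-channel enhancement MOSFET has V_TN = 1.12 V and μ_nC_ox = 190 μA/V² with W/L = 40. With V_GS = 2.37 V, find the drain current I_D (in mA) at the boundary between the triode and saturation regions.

I_D = 5.94 mA

At the boundary V_DS = V_ov = V_GS − V_TN = 2.37 − 1.12 = 1.25 V.
k_n = μ_nC_ox · (W/L) = 7.6 mA/V².
I_D = ½ k_n V_ov² = 0.5 × 7.6 × 1.25² = 5.94 mA.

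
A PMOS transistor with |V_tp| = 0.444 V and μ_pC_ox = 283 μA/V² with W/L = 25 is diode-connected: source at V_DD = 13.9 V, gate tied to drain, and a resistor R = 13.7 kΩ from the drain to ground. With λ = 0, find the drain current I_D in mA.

With gate tied to drain, V_SG = V_SD ≥ V_SG − |V_tp|, so the device is in saturation.
k_p = μ_pC_ox · (W/L) = 7.075 mA/V².
KCL at the drain: ½ k_p (V_SG − |V_tp|)² = (V_DD − V_SG)/R.
Let x = V_SG − 0.444. Then 48.5 x² + x − 13.46 = 0, giving x = 0.517 V (positive root), so V_SG = 0.961 V.
I_D = (V_DD − V_SG)/R = (13.9 − 0.961) / 13.7 = 0.944 mA.

I_D = 0.944 mA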